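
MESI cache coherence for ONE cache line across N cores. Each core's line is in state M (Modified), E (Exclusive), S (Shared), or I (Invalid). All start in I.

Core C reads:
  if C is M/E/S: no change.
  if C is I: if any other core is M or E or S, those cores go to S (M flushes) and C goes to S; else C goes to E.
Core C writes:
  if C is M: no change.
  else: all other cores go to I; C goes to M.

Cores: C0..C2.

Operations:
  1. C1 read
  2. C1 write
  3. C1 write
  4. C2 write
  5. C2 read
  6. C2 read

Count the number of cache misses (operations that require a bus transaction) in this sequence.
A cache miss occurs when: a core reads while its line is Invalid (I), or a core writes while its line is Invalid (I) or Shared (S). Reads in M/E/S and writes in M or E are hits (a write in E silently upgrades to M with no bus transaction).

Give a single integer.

Op 1: C1 read [C1 read from I: no other sharers -> C1=E (exclusive)] -> [I,E,I] [MISS #1: read from I]
Op 2: C1 write [C1 write: invalidate none -> C1=M] -> [I,M,I] [hit: write from E is a silent E->M upgrade, no bus transaction]
Op 3: C1 write [C1 write: already M (modified), no change] -> [I,M,I] [hit: write from M]
Op 4: C2 write [C2 write: invalidate ['C1=M'] -> C2=M] -> [I,I,M] [MISS #2: write from I]
Op 5: C2 read [C2 read: already in M, no change] -> [I,I,M] [hit: read from M]
Op 6: C2 read [C2 read: already in M, no change] -> [I,I,M] [hit: read from M]

Answer: 2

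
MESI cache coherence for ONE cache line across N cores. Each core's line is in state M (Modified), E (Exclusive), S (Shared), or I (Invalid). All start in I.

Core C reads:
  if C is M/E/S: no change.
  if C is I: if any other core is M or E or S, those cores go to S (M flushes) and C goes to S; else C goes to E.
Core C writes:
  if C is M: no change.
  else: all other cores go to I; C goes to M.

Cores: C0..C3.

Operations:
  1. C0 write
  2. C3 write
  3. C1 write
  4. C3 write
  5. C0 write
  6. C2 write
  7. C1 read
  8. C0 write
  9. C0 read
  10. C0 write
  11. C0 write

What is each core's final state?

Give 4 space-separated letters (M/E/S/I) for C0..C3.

Answer: M I I I

Derivation:
Op 1: C0 write [C0 write: invalidate none -> C0=M] -> [M,I,I,I]
Op 2: C3 write [C3 write: invalidate ['C0=M'] -> C3=M] -> [I,I,I,M]
Op 3: C1 write [C1 write: invalidate ['C3=M'] -> C1=M] -> [I,M,I,I]
Op 4: C3 write [C3 write: invalidate ['C1=M'] -> C3=M] -> [I,I,I,M]
Op 5: C0 write [C0 write: invalidate ['C3=M'] -> C0=M] -> [M,I,I,I]
Op 6: C2 write [C2 write: invalidate ['C0=M'] -> C2=M] -> [I,I,M,I]
Op 7: C1 read [C1 read from I: others=['C2=M'] -> C1=S, others downsized to S] -> [I,S,S,I]
Op 8: C0 write [C0 write: invalidate ['C1=S', 'C2=S'] -> C0=M] -> [M,I,I,I]
Op 9: C0 read [C0 read: already in M, no change] -> [M,I,I,I]
Op 10: C0 write [C0 write: already M (modified), no change] -> [M,I,I,I]
Op 11: C0 write [C0 write: already M (modified), no change] -> [M,I,I,I]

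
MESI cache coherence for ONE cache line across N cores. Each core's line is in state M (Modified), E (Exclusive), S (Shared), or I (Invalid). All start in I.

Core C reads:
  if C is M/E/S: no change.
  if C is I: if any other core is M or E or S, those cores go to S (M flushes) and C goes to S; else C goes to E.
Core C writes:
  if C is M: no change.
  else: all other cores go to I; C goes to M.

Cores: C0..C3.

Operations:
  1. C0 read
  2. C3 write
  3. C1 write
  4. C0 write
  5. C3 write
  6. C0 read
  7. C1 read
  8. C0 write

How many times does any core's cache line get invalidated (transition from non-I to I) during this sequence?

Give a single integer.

Op 1: C0 read [C0 read from I: no other sharers -> C0=E (exclusive)] -> [E,I,I,I] (invalidations this op: 0; running total: 0)
Op 2: C3 write [C3 write: invalidate ['C0=E'] -> C3=M] -> [I,I,I,M] (invalidations this op: 1; running total: 1)
Op 3: C1 write [C1 write: invalidate ['C3=M'] -> C1=M] -> [I,M,I,I] (invalidations this op: 1; running total: 2)
Op 4: C0 write [C0 write: invalidate ['C1=M'] -> C0=M] -> [M,I,I,I] (invalidations this op: 1; running total: 3)
Op 5: C3 write [C3 write: invalidate ['C0=M'] -> C3=M] -> [I,I,I,M] (invalidations this op: 1; running total: 4)
Op 6: C0 read [C0 read from I: others=['C3=M'] -> C0=S, others downsized to S] -> [S,I,I,S] (invalidations this op: 0; running total: 4)
Op 7: C1 read [C1 read from I: others=['C0=S', 'C3=S'] -> C1=S, others downsized to S] -> [S,S,I,S] (invalidations this op: 0; running total: 4)
Op 8: C0 write [C0 write: invalidate ['C1=S', 'C3=S'] -> C0=M] -> [M,I,I,I] (invalidations this op: 2; running total: 6)

Answer: 6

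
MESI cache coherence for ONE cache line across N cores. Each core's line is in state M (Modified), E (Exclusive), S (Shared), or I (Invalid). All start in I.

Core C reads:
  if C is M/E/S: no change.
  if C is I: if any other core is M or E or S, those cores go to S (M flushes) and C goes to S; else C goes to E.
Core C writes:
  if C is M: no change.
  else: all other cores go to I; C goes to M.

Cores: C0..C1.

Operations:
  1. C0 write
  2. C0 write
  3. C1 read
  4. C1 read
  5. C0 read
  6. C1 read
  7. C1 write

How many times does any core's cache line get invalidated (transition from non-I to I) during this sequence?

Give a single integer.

Answer: 1

Derivation:
Op 1: C0 write [C0 write: invalidate none -> C0=M] -> [M,I] (invalidations this op: 0; running total: 0)
Op 2: C0 write [C0 write: already M (modified), no change] -> [M,I] (invalidations this op: 0; running total: 0)
Op 3: C1 read [C1 read from I: others=['C0=M'] -> C1=S, others downsized to S] -> [S,S] (invalidations this op: 0; running total: 0)
Op 4: C1 read [C1 read: already in S, no change] -> [S,S] (invalidations this op: 0; running total: 0)
Op 5: C0 read [C0 read: already in S, no change] -> [S,S] (invalidations this op: 0; running total: 0)
Op 6: C1 read [C1 read: already in S, no change] -> [S,S] (invalidations this op: 0; running total: 0)
Op 7: C1 write [C1 write: invalidate ['C0=S'] -> C1=M] -> [I,M] (invalidations this op: 1; running total: 1)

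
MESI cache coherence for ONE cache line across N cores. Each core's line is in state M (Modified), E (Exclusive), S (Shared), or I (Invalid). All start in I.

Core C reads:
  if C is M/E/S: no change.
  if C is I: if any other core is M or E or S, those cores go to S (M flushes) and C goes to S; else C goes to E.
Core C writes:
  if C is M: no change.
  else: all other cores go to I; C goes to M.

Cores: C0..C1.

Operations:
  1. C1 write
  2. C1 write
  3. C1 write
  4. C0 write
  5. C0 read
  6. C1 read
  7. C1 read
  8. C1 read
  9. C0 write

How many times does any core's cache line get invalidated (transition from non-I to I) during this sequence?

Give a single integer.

Op 1: C1 write [C1 write: invalidate none -> C1=M] -> [I,M] (invalidations this op: 0; running total: 0)
Op 2: C1 write [C1 write: already M (modified), no change] -> [I,M] (invalidations this op: 0; running total: 0)
Op 3: C1 write [C1 write: already M (modified), no change] -> [I,M] (invalidations this op: 0; running total: 0)
Op 4: C0 write [C0 write: invalidate ['C1=M'] -> C0=M] -> [M,I] (invalidations this op: 1; running total: 1)
Op 5: C0 read [C0 read: already in M, no change] -> [M,I] (invalidations this op: 0; running total: 1)
Op 6: C1 read [C1 read from I: others=['C0=M'] -> C1=S, others downsized to S] -> [S,S] (invalidations this op: 0; running total: 1)
Op 7: C1 read [C1 read: already in S, no change] -> [S,S] (invalidations this op: 0; running total: 1)
Op 8: C1 read [C1 read: already in S, no change] -> [S,S] (invalidations this op: 0; running total: 1)
Op 9: C0 write [C0 write: invalidate ['C1=S'] -> C0=M] -> [M,I] (invalidations this op: 1; running total: 2)

Answer: 2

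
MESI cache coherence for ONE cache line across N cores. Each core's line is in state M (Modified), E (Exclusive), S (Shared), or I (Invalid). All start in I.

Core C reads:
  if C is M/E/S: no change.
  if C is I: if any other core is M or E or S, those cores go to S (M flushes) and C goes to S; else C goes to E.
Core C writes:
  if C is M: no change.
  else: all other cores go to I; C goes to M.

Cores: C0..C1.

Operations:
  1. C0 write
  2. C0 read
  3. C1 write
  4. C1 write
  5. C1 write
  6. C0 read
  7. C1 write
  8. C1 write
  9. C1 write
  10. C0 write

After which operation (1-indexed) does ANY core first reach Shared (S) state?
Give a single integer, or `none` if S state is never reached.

Op 1: C0 write [C0 write: invalidate none -> C0=M] -> [M,I]
Op 2: C0 read [C0 read: already in M, no change] -> [M,I]
Op 3: C1 write [C1 write: invalidate ['C0=M'] -> C1=M] -> [I,M]
Op 4: C1 write [C1 write: already M (modified), no change] -> [I,M]
Op 5: C1 write [C1 write: already M (modified), no change] -> [I,M]
Op 6: C0 read [C0 read from I: others=['C1=M'] -> C0=S, others downsized to S] -> [S,S]
  -> First S state at op 6; remaining ops need not be traced.

Answer: 6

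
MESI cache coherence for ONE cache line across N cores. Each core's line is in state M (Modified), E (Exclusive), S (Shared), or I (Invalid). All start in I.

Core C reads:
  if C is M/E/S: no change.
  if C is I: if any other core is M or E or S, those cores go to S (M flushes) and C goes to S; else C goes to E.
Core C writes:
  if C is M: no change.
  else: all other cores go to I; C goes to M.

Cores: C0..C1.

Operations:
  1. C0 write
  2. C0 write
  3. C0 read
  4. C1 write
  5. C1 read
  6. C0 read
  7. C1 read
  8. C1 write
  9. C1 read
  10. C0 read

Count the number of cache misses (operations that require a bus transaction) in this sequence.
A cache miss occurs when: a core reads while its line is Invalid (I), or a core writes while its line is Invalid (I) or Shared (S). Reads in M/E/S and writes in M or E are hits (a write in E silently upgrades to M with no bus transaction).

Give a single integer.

Op 1: C0 write [C0 write: invalidate none -> C0=M] -> [M,I] [MISS #1: write from I]
Op 2: C0 write [C0 write: already M (modified), no change] -> [M,I] [hit: write from M]
Op 3: C0 read [C0 read: already in M, no change] -> [M,I] [hit: read from M]
Op 4: C1 write [C1 write: invalidate ['C0=M'] -> C1=M] -> [I,M] [MISS #2: write from I]
Op 5: C1 read [C1 read: already in M, no change] -> [I,M] [hit: read from M]
Op 6: C0 read [C0 read from I: others=['C1=M'] -> C0=S, others downsized to S] -> [S,S] [MISS #3: read from I]
Op 7: C1 read [C1 read: already in S, no change] -> [S,S] [hit: read from S]
Op 8: C1 write [C1 write: invalidate ['C0=S'] -> C1=M] -> [I,M] [MISS #4: write from S]
Op 9: C1 read [C1 read: already in M, no change] -> [I,M] [hit: read from M]
Op 10: C0 read [C0 read from I: others=['C1=M'] -> C0=S, others downsized to S] -> [S,S] [MISS #5: read from I]

Answer: 5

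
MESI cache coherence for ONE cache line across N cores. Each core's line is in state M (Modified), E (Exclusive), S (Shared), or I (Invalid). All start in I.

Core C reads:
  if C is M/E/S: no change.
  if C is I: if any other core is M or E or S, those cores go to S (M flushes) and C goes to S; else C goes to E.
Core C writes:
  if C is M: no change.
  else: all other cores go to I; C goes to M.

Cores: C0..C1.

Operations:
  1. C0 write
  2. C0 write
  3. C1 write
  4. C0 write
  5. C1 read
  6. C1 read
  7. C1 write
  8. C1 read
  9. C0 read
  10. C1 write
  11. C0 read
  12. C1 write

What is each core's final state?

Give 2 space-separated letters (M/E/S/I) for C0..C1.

Op 1: C0 write [C0 write: invalidate none -> C0=M] -> [M,I]
Op 2: C0 write [C0 write: already M (modified), no change] -> [M,I]
Op 3: C1 write [C1 write: invalidate ['C0=M'] -> C1=M] -> [I,M]
Op 4: C0 write [C0 write: invalidate ['C1=M'] -> C0=M] -> [M,I]
Op 5: C1 read [C1 read from I: others=['C0=M'] -> C1=S, others downsized to S] -> [S,S]
Op 6: C1 read [C1 read: already in S, no change] -> [S,S]
Op 7: C1 write [C1 write: invalidate ['C0=S'] -> C1=M] -> [I,M]
Op 8: C1 read [C1 read: already in M, no change] -> [I,M]
Op 9: C0 read [C0 read from I: others=['C1=M'] -> C0=S, others downsized to S] -> [S,S]
Op 10: C1 write [C1 write: invalidate ['C0=S'] -> C1=M] -> [I,M]
Op 11: C0 read [C0 read from I: others=['C1=M'] -> C0=S, others downsized to S] -> [S,S]
Op 12: C1 write [C1 write: invalidate ['C0=S'] -> C1=M] -> [I,M]

Answer: I M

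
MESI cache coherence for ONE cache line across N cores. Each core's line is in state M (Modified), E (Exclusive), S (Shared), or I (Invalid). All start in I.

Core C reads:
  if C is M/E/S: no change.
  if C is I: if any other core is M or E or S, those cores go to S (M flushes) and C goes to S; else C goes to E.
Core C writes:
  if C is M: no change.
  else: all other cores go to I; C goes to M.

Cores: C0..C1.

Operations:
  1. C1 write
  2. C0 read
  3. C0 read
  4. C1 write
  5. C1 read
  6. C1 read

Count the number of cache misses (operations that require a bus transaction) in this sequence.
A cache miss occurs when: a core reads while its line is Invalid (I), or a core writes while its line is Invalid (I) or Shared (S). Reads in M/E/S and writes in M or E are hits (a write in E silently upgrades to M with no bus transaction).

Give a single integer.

Op 1: C1 write [C1 write: invalidate none -> C1=M] -> [I,M] [MISS #1: write from I]
Op 2: C0 read [C0 read from I: others=['C1=M'] -> C0=S, others downsized to S] -> [S,S] [MISS #2: read from I]
Op 3: C0 read [C0 read: already in S, no change] -> [S,S] [hit: read from S]
Op 4: C1 write [C1 write: invalidate ['C0=S'] -> C1=M] -> [I,M] [MISS #3: write from S]
Op 5: C1 read [C1 read: already in M, no change] -> [I,M] [hit: read from M]
Op 6: C1 read [C1 read: already in M, no change] -> [I,M] [hit: read from M]

Answer: 3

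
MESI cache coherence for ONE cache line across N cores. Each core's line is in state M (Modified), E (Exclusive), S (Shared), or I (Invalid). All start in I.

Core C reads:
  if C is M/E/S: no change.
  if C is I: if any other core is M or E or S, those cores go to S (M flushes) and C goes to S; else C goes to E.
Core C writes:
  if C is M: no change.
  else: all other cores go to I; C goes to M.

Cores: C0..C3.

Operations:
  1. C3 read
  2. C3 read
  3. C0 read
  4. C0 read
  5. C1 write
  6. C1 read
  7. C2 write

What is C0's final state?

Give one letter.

Op 1: C3 read [C3 read from I: no other sharers -> C3=E (exclusive)] -> [I,I,I,E]
Op 2: C3 read [C3 read: already in E, no change] -> [I,I,I,E]
Op 3: C0 read [C0 read from I: others=['C3=E'] -> C0=S, others downsized to S] -> [S,I,I,S]
Op 4: C0 read [C0 read: already in S, no change] -> [S,I,I,S]
Op 5: C1 write [C1 write: invalidate ['C0=S', 'C3=S'] -> C1=M] -> [I,M,I,I]
Op 6: C1 read [C1 read: already in M, no change] -> [I,M,I,I]
Op 7: C2 write [C2 write: invalidate ['C1=M'] -> C2=M] -> [I,I,M,I]

Answer: I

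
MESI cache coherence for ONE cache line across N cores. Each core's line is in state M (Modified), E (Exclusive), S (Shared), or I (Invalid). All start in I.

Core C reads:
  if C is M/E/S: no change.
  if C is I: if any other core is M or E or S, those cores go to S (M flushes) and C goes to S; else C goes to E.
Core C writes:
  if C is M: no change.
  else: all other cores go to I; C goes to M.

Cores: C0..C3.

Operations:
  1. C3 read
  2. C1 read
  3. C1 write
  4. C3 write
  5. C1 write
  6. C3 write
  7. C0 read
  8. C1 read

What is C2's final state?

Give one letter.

Answer: I

Derivation:
Op 1: C3 read [C3 read from I: no other sharers -> C3=E (exclusive)] -> [I,I,I,E]
Op 2: C1 read [C1 read from I: others=['C3=E'] -> C1=S, others downsized to S] -> [I,S,I,S]
Op 3: C1 write [C1 write: invalidate ['C3=S'] -> C1=M] -> [I,M,I,I]
Op 4: C3 write [C3 write: invalidate ['C1=M'] -> C3=M] -> [I,I,I,M]
Op 5: C1 write [C1 write: invalidate ['C3=M'] -> C1=M] -> [I,M,I,I]
Op 6: C3 write [C3 write: invalidate ['C1=M'] -> C3=M] -> [I,I,I,M]
Op 7: C0 read [C0 read from I: others=['C3=M'] -> C0=S, others downsized to S] -> [S,I,I,S]
Op 8: C1 read [C1 read from I: others=['C0=S', 'C3=S'] -> C1=S, others downsized to S] -> [S,S,I,S]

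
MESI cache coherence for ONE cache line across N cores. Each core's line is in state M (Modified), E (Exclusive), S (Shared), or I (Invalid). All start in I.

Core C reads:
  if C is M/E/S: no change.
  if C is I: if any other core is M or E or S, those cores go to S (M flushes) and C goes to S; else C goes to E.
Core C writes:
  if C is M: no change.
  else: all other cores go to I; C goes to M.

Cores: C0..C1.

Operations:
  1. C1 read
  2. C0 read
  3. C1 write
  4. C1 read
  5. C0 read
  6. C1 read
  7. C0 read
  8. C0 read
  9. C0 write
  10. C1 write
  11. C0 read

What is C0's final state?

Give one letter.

Op 1: C1 read [C1 read from I: no other sharers -> C1=E (exclusive)] -> [I,E]
Op 2: C0 read [C0 read from I: others=['C1=E'] -> C0=S, others downsized to S] -> [S,S]
Op 3: C1 write [C1 write: invalidate ['C0=S'] -> C1=M] -> [I,M]
Op 4: C1 read [C1 read: already in M, no change] -> [I,M]
Op 5: C0 read [C0 read from I: others=['C1=M'] -> C0=S, others downsized to S] -> [S,S]
Op 6: C1 read [C1 read: already in S, no change] -> [S,S]
Op 7: C0 read [C0 read: already in S, no change] -> [S,S]
Op 8: C0 read [C0 read: already in S, no change] -> [S,S]
Op 9: C0 write [C0 write: invalidate ['C1=S'] -> C0=M] -> [M,I]
Op 10: C1 write [C1 write: invalidate ['C0=M'] -> C1=M] -> [I,M]
Op 11: C0 read [C0 read from I: others=['C1=M'] -> C0=S, others downsized to S] -> [S,S]

Answer: S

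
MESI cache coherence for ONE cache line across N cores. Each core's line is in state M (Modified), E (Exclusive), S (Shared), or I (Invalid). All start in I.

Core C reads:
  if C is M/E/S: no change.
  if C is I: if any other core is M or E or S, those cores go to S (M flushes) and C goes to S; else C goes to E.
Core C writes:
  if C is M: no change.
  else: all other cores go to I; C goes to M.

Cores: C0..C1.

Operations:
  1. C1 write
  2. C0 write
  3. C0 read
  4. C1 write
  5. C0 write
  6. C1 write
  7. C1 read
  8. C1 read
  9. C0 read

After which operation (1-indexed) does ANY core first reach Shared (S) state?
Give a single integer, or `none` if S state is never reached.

Op 1: C1 write [C1 write: invalidate none -> C1=M] -> [I,M]
Op 2: C0 write [C0 write: invalidate ['C1=M'] -> C0=M] -> [M,I]
Op 3: C0 read [C0 read: already in M, no change] -> [M,I]
Op 4: C1 write [C1 write: invalidate ['C0=M'] -> C1=M] -> [I,M]
Op 5: C0 write [C0 write: invalidate ['C1=M'] -> C0=M] -> [M,I]
Op 6: C1 write [C1 write: invalidate ['C0=M'] -> C1=M] -> [I,M]
Op 7: C1 read [C1 read: already in M, no change] -> [I,M]
Op 8: C1 read [C1 read: already in M, no change] -> [I,M]
Op 9: C0 read [C0 read from I: others=['C1=M'] -> C0=S, others downsized to S] -> [S,S]
  -> First S state at op 9; remaining ops need not be traced.

Answer: 9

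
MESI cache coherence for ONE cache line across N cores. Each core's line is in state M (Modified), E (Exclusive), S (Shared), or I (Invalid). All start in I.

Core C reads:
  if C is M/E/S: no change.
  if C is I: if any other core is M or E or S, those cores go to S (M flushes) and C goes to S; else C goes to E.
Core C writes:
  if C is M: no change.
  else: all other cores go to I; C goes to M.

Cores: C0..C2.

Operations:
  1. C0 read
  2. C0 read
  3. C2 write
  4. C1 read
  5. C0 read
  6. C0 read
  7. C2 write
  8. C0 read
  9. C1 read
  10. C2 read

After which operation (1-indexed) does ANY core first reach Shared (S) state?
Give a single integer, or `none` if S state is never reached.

Op 1: C0 read [C0 read from I: no other sharers -> C0=E (exclusive)] -> [E,I,I]
Op 2: C0 read [C0 read: already in E, no change] -> [E,I,I]
Op 3: C2 write [C2 write: invalidate ['C0=E'] -> C2=M] -> [I,I,M]
Op 4: C1 read [C1 read from I: others=['C2=M'] -> C1=S, others downsized to S] -> [I,S,S]
  -> First S state at op 4; remaining ops need not be traced.

Answer: 4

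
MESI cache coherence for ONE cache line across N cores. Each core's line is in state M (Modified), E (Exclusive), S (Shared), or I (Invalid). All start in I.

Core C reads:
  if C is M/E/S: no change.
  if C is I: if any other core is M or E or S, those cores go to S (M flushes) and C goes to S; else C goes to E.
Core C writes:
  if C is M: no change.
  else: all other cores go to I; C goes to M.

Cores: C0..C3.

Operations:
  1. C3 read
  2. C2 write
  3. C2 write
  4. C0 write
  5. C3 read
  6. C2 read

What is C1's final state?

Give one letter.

Op 1: C3 read [C3 read from I: no other sharers -> C3=E (exclusive)] -> [I,I,I,E]
Op 2: C2 write [C2 write: invalidate ['C3=E'] -> C2=M] -> [I,I,M,I]
Op 3: C2 write [C2 write: already M (modified), no change] -> [I,I,M,I]
Op 4: C0 write [C0 write: invalidate ['C2=M'] -> C0=M] -> [M,I,I,I]
Op 5: C3 read [C3 read from I: others=['C0=M'] -> C3=S, others downsized to S] -> [S,I,I,S]
Op 6: C2 read [C2 read from I: others=['C0=S', 'C3=S'] -> C2=S, others downsized to S] -> [S,I,S,S]

Answer: I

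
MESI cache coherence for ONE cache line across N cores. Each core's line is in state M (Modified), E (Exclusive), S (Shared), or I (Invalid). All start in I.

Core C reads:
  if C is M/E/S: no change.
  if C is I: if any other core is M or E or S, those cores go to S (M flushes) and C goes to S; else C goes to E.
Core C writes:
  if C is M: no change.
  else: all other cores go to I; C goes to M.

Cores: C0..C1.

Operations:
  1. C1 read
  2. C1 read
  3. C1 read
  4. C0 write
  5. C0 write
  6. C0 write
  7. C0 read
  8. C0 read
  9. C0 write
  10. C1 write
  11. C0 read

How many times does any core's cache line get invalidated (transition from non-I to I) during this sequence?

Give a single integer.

Answer: 2

Derivation:
Op 1: C1 read [C1 read from I: no other sharers -> C1=E (exclusive)] -> [I,E] (invalidations this op: 0; running total: 0)
Op 2: C1 read [C1 read: already in E, no change] -> [I,E] (invalidations this op: 0; running total: 0)
Op 3: C1 read [C1 read: already in E, no change] -> [I,E] (invalidations this op: 0; running total: 0)
Op 4: C0 write [C0 write: invalidate ['C1=E'] -> C0=M] -> [M,I] (invalidations this op: 1; running total: 1)
Op 5: C0 write [C0 write: already M (modified), no change] -> [M,I] (invalidations this op: 0; running total: 1)
Op 6: C0 write [C0 write: already M (modified), no change] -> [M,I] (invalidations this op: 0; running total: 1)
Op 7: C0 read [C0 read: already in M, no change] -> [M,I] (invalidations this op: 0; running total: 1)
Op 8: C0 read [C0 read: already in M, no change] -> [M,I] (invalidations this op: 0; running total: 1)
Op 9: C0 write [C0 write: already M (modified), no change] -> [M,I] (invalidations this op: 0; running total: 1)
Op 10: C1 write [C1 write: invalidate ['C0=M'] -> C1=M] -> [I,M] (invalidations this op: 1; running total: 2)
Op 11: C0 read [C0 read from I: others=['C1=M'] -> C0=S, others downsized to S] -> [S,S] (invalidations this op: 0; running total: 2)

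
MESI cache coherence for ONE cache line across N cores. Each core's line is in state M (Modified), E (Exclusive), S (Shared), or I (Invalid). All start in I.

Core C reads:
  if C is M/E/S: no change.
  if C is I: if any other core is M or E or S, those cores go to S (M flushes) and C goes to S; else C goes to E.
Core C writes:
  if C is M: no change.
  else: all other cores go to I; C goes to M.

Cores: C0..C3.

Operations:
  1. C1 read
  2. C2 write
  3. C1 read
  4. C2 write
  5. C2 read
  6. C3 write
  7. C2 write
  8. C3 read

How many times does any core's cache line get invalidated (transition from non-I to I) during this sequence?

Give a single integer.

Op 1: C1 read [C1 read from I: no other sharers -> C1=E (exclusive)] -> [I,E,I,I] (invalidations this op: 0; running total: 0)
Op 2: C2 write [C2 write: invalidate ['C1=E'] -> C2=M] -> [I,I,M,I] (invalidations this op: 1; running total: 1)
Op 3: C1 read [C1 read from I: others=['C2=M'] -> C1=S, others downsized to S] -> [I,S,S,I] (invalidations this op: 0; running total: 1)
Op 4: C2 write [C2 write: invalidate ['C1=S'] -> C2=M] -> [I,I,M,I] (invalidations this op: 1; running total: 2)
Op 5: C2 read [C2 read: already in M, no change] -> [I,I,M,I] (invalidations this op: 0; running total: 2)
Op 6: C3 write [C3 write: invalidate ['C2=M'] -> C3=M] -> [I,I,I,M] (invalidations this op: 1; running total: 3)
Op 7: C2 write [C2 write: invalidate ['C3=M'] -> C2=M] -> [I,I,M,I] (invalidations this op: 1; running total: 4)
Op 8: C3 read [C3 read from I: others=['C2=M'] -> C3=S, others downsized to S] -> [I,I,S,S] (invalidations this op: 0; running total: 4)

Answer: 4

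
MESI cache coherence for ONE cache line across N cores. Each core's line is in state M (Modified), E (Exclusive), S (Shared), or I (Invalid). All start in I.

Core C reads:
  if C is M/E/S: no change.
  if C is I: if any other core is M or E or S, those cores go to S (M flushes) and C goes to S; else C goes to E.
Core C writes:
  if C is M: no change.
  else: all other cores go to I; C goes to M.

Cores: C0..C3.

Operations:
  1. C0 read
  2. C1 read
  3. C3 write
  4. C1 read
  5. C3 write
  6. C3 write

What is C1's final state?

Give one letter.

Answer: I

Derivation:
Op 1: C0 read [C0 read from I: no other sharers -> C0=E (exclusive)] -> [E,I,I,I]
Op 2: C1 read [C1 read from I: others=['C0=E'] -> C1=S, others downsized to S] -> [S,S,I,I]
Op 3: C3 write [C3 write: invalidate ['C0=S', 'C1=S'] -> C3=M] -> [I,I,I,M]
Op 4: C1 read [C1 read from I: others=['C3=M'] -> C1=S, others downsized to S] -> [I,S,I,S]
Op 5: C3 write [C3 write: invalidate ['C1=S'] -> C3=M] -> [I,I,I,M]
Op 6: C3 write [C3 write: already M (modified), no change] -> [I,I,I,M]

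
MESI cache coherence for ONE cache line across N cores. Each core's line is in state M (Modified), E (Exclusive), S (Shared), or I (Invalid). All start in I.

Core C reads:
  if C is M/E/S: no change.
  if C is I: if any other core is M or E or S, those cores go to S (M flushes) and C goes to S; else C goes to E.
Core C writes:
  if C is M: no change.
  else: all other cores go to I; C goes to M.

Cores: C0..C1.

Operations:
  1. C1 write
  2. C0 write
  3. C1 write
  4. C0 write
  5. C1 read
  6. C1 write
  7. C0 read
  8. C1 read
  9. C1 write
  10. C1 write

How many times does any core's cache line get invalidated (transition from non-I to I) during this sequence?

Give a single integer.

Answer: 5

Derivation:
Op 1: C1 write [C1 write: invalidate none -> C1=M] -> [I,M] (invalidations this op: 0; running total: 0)
Op 2: C0 write [C0 write: invalidate ['C1=M'] -> C0=M] -> [M,I] (invalidations this op: 1; running total: 1)
Op 3: C1 write [C1 write: invalidate ['C0=M'] -> C1=M] -> [I,M] (invalidations this op: 1; running total: 2)
Op 4: C0 write [C0 write: invalidate ['C1=M'] -> C0=M] -> [M,I] (invalidations this op: 1; running total: 3)
Op 5: C1 read [C1 read from I: others=['C0=M'] -> C1=S, others downsized to S] -> [S,S] (invalidations this op: 0; running total: 3)
Op 6: C1 write [C1 write: invalidate ['C0=S'] -> C1=M] -> [I,M] (invalidations this op: 1; running total: 4)
Op 7: C0 read [C0 read from I: others=['C1=M'] -> C0=S, others downsized to S] -> [S,S] (invalidations this op: 0; running total: 4)
Op 8: C1 read [C1 read: already in S, no change] -> [S,S] (invalidations this op: 0; running total: 4)
Op 9: C1 write [C1 write: invalidate ['C0=S'] -> C1=M] -> [I,M] (invalidations this op: 1; running total: 5)
Op 10: C1 write [C1 write: already M (modified), no change] -> [I,M] (invalidations this op: 0; running total: 5)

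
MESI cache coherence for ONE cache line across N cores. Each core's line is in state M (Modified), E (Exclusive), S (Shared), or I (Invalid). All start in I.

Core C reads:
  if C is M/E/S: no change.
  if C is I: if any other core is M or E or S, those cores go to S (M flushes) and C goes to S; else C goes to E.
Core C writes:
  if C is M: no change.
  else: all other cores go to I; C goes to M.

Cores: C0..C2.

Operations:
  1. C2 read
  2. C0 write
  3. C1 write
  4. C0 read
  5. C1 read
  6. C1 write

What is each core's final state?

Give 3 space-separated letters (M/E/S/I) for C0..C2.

Answer: I M I

Derivation:
Op 1: C2 read [C2 read from I: no other sharers -> C2=E (exclusive)] -> [I,I,E]
Op 2: C0 write [C0 write: invalidate ['C2=E'] -> C0=M] -> [M,I,I]
Op 3: C1 write [C1 write: invalidate ['C0=M'] -> C1=M] -> [I,M,I]
Op 4: C0 read [C0 read from I: others=['C1=M'] -> C0=S, others downsized to S] -> [S,S,I]
Op 5: C1 read [C1 read: already in S, no change] -> [S,S,I]
Op 6: C1 write [C1 write: invalidate ['C0=S'] -> C1=M] -> [I,M,I]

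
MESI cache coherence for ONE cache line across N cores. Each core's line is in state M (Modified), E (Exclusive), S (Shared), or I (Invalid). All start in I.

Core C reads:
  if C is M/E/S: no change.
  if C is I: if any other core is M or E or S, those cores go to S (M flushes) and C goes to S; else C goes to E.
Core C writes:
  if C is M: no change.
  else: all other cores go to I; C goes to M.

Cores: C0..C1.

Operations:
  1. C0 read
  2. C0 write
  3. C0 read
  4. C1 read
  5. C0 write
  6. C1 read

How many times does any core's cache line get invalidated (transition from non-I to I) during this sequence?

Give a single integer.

Answer: 1

Derivation:
Op 1: C0 read [C0 read from I: no other sharers -> C0=E (exclusive)] -> [E,I] (invalidations this op: 0; running total: 0)
Op 2: C0 write [C0 write: invalidate none -> C0=M] -> [M,I] (invalidations this op: 0; running total: 0)
Op 3: C0 read [C0 read: already in M, no change] -> [M,I] (invalidations this op: 0; running total: 0)
Op 4: C1 read [C1 read from I: others=['C0=M'] -> C1=S, others downsized to S] -> [S,S] (invalidations this op: 0; running total: 0)
Op 5: C0 write [C0 write: invalidate ['C1=S'] -> C0=M] -> [M,I] (invalidations this op: 1; running total: 1)
Op 6: C1 read [C1 read from I: others=['C0=M'] -> C1=S, others downsized to S] -> [S,S] (invalidations this op: 0; running total: 1)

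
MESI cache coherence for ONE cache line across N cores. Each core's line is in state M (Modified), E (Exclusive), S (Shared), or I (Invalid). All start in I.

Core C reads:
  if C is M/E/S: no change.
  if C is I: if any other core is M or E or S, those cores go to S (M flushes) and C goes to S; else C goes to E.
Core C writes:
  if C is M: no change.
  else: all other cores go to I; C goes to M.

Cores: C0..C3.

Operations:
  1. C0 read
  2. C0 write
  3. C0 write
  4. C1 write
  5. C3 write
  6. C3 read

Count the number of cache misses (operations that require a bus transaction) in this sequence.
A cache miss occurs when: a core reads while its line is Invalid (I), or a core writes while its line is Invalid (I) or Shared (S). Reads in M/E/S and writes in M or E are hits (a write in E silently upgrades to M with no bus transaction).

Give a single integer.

Op 1: C0 read [C0 read from I: no other sharers -> C0=E (exclusive)] -> [E,I,I,I] [MISS #1: read from I]
Op 2: C0 write [C0 write: invalidate none -> C0=M] -> [M,I,I,I] [hit: write from E is a silent E->M upgrade, no bus transaction]
Op 3: C0 write [C0 write: already M (modified), no change] -> [M,I,I,I] [hit: write from M]
Op 4: C1 write [C1 write: invalidate ['C0=M'] -> C1=M] -> [I,M,I,I] [MISS #2: write from I]
Op 5: C3 write [C3 write: invalidate ['C1=M'] -> C3=M] -> [I,I,I,M] [MISS #3: write from I]
Op 6: C3 read [C3 read: already in M, no change] -> [I,I,I,M] [hit: read from M]

Answer: 3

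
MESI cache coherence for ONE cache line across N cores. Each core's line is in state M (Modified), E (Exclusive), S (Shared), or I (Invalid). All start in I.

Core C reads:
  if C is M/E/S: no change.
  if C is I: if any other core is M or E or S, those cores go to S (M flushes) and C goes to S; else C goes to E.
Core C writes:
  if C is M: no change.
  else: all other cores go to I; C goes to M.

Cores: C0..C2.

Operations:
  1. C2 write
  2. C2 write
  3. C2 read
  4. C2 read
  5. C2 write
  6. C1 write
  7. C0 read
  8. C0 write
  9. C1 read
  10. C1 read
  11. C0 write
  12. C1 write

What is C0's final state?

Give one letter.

Op 1: C2 write [C2 write: invalidate none -> C2=M] -> [I,I,M]
Op 2: C2 write [C2 write: already M (modified), no change] -> [I,I,M]
Op 3: C2 read [C2 read: already in M, no change] -> [I,I,M]
Op 4: C2 read [C2 read: already in M, no change] -> [I,I,M]
Op 5: C2 write [C2 write: already M (modified), no change] -> [I,I,M]
Op 6: C1 write [C1 write: invalidate ['C2=M'] -> C1=M] -> [I,M,I]
Op 7: C0 read [C0 read from I: others=['C1=M'] -> C0=S, others downsized to S] -> [S,S,I]
Op 8: C0 write [C0 write: invalidate ['C1=S'] -> C0=M] -> [M,I,I]
Op 9: C1 read [C1 read from I: others=['C0=M'] -> C1=S, others downsized to S] -> [S,S,I]
Op 10: C1 read [C1 read: already in S, no change] -> [S,S,I]
Op 11: C0 write [C0 write: invalidate ['C1=S'] -> C0=M] -> [M,I,I]
Op 12: C1 write [C1 write: invalidate ['C0=M'] -> C1=M] -> [I,M,I]

Answer: I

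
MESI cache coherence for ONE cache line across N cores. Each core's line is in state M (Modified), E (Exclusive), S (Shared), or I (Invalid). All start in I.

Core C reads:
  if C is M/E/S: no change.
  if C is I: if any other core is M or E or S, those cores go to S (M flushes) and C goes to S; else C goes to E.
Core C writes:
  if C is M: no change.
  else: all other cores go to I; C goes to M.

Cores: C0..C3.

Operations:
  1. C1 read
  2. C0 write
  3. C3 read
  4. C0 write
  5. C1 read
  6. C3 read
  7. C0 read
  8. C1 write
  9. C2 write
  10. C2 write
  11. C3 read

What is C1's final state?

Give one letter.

Answer: I

Derivation:
Op 1: C1 read [C1 read from I: no other sharers -> C1=E (exclusive)] -> [I,E,I,I]
Op 2: C0 write [C0 write: invalidate ['C1=E'] -> C0=M] -> [M,I,I,I]
Op 3: C3 read [C3 read from I: others=['C0=M'] -> C3=S, others downsized to S] -> [S,I,I,S]
Op 4: C0 write [C0 write: invalidate ['C3=S'] -> C0=M] -> [M,I,I,I]
Op 5: C1 read [C1 read from I: others=['C0=M'] -> C1=S, others downsized to S] -> [S,S,I,I]
Op 6: C3 read [C3 read from I: others=['C0=S', 'C1=S'] -> C3=S, others downsized to S] -> [S,S,I,S]
Op 7: C0 read [C0 read: already in S, no change] -> [S,S,I,S]
Op 8: C1 write [C1 write: invalidate ['C0=S', 'C3=S'] -> C1=M] -> [I,M,I,I]
Op 9: C2 write [C2 write: invalidate ['C1=M'] -> C2=M] -> [I,I,M,I]
Op 10: C2 write [C2 write: already M (modified), no change] -> [I,I,M,I]
Op 11: C3 read [C3 read from I: others=['C2=M'] -> C3=S, others downsized to S] -> [I,I,S,S]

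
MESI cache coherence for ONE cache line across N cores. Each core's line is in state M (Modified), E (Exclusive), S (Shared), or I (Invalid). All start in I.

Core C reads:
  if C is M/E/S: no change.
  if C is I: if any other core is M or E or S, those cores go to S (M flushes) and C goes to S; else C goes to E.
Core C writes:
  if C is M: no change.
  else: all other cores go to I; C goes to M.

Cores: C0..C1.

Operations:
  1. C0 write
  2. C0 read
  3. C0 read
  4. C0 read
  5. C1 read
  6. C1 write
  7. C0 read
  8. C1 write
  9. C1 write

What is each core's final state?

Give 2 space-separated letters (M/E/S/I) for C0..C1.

Op 1: C0 write [C0 write: invalidate none -> C0=M] -> [M,I]
Op 2: C0 read [C0 read: already in M, no change] -> [M,I]
Op 3: C0 read [C0 read: already in M, no change] -> [M,I]
Op 4: C0 read [C0 read: already in M, no change] -> [M,I]
Op 5: C1 read [C1 read from I: others=['C0=M'] -> C1=S, others downsized to S] -> [S,S]
Op 6: C1 write [C1 write: invalidate ['C0=S'] -> C1=M] -> [I,M]
Op 7: C0 read [C0 read from I: others=['C1=M'] -> C0=S, others downsized to S] -> [S,S]
Op 8: C1 write [C1 write: invalidate ['C0=S'] -> C1=M] -> [I,M]
Op 9: C1 write [C1 write: already M (modified), no change] -> [I,M]

Answer: I M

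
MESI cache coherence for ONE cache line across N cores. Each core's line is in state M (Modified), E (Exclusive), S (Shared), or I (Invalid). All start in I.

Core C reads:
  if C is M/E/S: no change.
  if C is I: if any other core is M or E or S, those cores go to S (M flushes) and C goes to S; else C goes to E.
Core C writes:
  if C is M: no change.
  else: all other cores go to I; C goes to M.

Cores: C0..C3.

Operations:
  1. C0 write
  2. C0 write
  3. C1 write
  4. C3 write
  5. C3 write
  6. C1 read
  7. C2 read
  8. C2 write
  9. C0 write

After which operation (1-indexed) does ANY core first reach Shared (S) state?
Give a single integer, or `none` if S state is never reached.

Op 1: C0 write [C0 write: invalidate none -> C0=M] -> [M,I,I,I]
Op 2: C0 write [C0 write: already M (modified), no change] -> [M,I,I,I]
Op 3: C1 write [C1 write: invalidate ['C0=M'] -> C1=M] -> [I,M,I,I]
Op 4: C3 write [C3 write: invalidate ['C1=M'] -> C3=M] -> [I,I,I,M]
Op 5: C3 write [C3 write: already M (modified), no change] -> [I,I,I,M]
Op 6: C1 read [C1 read from I: others=['C3=M'] -> C1=S, others downsized to S] -> [I,S,I,S]
  -> First S state at op 6; remaining ops need not be traced.

Answer: 6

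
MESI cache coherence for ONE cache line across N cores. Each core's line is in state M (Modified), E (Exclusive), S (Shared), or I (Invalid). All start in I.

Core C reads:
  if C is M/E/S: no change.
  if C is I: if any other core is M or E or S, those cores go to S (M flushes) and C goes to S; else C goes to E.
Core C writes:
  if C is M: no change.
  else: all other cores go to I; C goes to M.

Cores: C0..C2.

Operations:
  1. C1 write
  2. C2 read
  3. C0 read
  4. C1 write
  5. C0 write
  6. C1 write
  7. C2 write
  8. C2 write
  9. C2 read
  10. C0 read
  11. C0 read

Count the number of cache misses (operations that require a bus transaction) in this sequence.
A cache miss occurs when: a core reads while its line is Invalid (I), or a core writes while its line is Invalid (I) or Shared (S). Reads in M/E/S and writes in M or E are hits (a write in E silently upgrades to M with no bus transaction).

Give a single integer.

Answer: 8

Derivation:
Op 1: C1 write [C1 write: invalidate none -> C1=M] -> [I,M,I] [MISS #1: write from I]
Op 2: C2 read [C2 read from I: others=['C1=M'] -> C2=S, others downsized to S] -> [I,S,S] [MISS #2: read from I]
Op 3: C0 read [C0 read from I: others=['C1=S', 'C2=S'] -> C0=S, others downsized to S] -> [S,S,S] [MISS #3: read from I]
Op 4: C1 write [C1 write: invalidate ['C0=S', 'C2=S'] -> C1=M] -> [I,M,I] [MISS #4: write from S]
Op 5: C0 write [C0 write: invalidate ['C1=M'] -> C0=M] -> [M,I,I] [MISS #5: write from I]
Op 6: C1 write [C1 write: invalidate ['C0=M'] -> C1=M] -> [I,M,I] [MISS #6: write from I]
Op 7: C2 write [C2 write: invalidate ['C1=M'] -> C2=M] -> [I,I,M] [MISS #7: write from I]
Op 8: C2 write [C2 write: already M (modified), no change] -> [I,I,M] [hit: write from M]
Op 9: C2 read [C2 read: already in M, no change] -> [I,I,M] [hit: read from M]
Op 10: C0 read [C0 read from I: others=['C2=M'] -> C0=S, others downsized to S] -> [S,I,S] [MISS #8: read from I]
Op 11: C0 read [C0 read: already in S, no change] -> [S,I,S] [hit: read from S]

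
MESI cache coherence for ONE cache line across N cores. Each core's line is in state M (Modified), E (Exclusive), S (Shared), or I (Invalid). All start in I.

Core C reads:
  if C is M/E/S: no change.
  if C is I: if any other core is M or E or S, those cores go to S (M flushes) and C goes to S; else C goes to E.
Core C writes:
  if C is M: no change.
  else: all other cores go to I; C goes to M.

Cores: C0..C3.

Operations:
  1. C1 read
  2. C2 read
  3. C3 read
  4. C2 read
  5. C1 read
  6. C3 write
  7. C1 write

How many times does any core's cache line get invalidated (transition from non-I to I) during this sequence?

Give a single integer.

Op 1: C1 read [C1 read from I: no other sharers -> C1=E (exclusive)] -> [I,E,I,I] (invalidations this op: 0; running total: 0)
Op 2: C2 read [C2 read from I: others=['C1=E'] -> C2=S, others downsized to S] -> [I,S,S,I] (invalidations this op: 0; running total: 0)
Op 3: C3 read [C3 read from I: others=['C1=S', 'C2=S'] -> C3=S, others downsized to S] -> [I,S,S,S] (invalidations this op: 0; running total: 0)
Op 4: C2 read [C2 read: already in S, no change] -> [I,S,S,S] (invalidations this op: 0; running total: 0)
Op 5: C1 read [C1 read: already in S, no change] -> [I,S,S,S] (invalidations this op: 0; running total: 0)
Op 6: C3 write [C3 write: invalidate ['C1=S', 'C2=S'] -> C3=M] -> [I,I,I,M] (invalidations this op: 2; running total: 2)
Op 7: C1 write [C1 write: invalidate ['C3=M'] -> C1=M] -> [I,M,I,I] (invalidations this op: 1; running total: 3)

Answer: 3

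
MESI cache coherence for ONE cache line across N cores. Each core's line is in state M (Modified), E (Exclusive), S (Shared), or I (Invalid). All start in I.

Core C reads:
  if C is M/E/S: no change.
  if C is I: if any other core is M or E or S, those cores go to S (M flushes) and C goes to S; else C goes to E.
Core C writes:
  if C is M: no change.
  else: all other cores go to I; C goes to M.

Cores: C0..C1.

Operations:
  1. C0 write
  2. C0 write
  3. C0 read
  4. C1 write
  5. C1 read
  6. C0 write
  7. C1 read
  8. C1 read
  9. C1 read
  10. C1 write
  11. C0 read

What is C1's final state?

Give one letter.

Answer: S

Derivation:
Op 1: C0 write [C0 write: invalidate none -> C0=M] -> [M,I]
Op 2: C0 write [C0 write: already M (modified), no change] -> [M,I]
Op 3: C0 read [C0 read: already in M, no change] -> [M,I]
Op 4: C1 write [C1 write: invalidate ['C0=M'] -> C1=M] -> [I,M]
Op 5: C1 read [C1 read: already in M, no change] -> [I,M]
Op 6: C0 write [C0 write: invalidate ['C1=M'] -> C0=M] -> [M,I]
Op 7: C1 read [C1 read from I: others=['C0=M'] -> C1=S, others downsized to S] -> [S,S]
Op 8: C1 read [C1 read: already in S, no change] -> [S,S]
Op 9: C1 read [C1 read: already in S, no change] -> [S,S]
Op 10: C1 write [C1 write: invalidate ['C0=S'] -> C1=M] -> [I,M]
Op 11: C0 read [C0 read from I: others=['C1=M'] -> C0=S, others downsized to S] -> [S,S]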